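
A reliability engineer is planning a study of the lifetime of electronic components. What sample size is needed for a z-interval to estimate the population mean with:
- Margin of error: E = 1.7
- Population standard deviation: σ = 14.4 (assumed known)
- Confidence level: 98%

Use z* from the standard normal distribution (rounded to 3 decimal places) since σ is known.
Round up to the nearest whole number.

Using z* since population σ is known (z-interval formula).

For 98% confidence, z* = 2.326 (from standard normal table)

Sample size formula for z-interval: n = (z*σ/E)²

n = (2.326 × 14.4 / 1.7)²
  = (19.702588)²
  = 388.1920

Round up to the nearest whole number: n = 389

389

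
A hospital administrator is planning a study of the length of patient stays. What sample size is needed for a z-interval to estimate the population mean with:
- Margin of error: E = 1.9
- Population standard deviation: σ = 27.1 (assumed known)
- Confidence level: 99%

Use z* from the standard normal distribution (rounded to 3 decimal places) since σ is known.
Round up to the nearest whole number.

Using z* since population σ is known (z-interval formula).

For 99% confidence, z* = 2.576 (from standard normal table)

Sample size formula for z-interval: n = (z*σ/E)²

n = (2.576 × 27.1 / 1.9)²
  = (36.741895)²
  = 1349.9668

Round up to the nearest whole number: n = 1350

1350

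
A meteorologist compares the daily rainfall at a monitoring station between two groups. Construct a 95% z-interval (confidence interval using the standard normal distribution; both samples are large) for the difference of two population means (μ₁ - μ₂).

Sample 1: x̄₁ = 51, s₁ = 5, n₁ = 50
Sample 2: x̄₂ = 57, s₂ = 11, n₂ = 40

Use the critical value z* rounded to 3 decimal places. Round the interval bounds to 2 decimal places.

Both samples are large (n₁ = 50 ≥ 30, n₂ = 40 ≥ 30), so a z-interval for the difference of means applies.

Point estimate: x̄₁ - x̄₂ = 51 - 57 = -6

Standard error: SE = √(s₁²/n₁ + s₂²/n₂)
= √(5²/50 + 11²/40)
= √(0.500000 + 3.025000)
= 1.877498

For 95% confidence, z* = 1.96 (from standard normal table)
Margin of error: E = z* × SE = 1.96 × 1.877498 = 3.6799

Z-interval: (x̄₁ - x̄₂) ± E = -6 ± 3.6799 = (-9.6799, -2.3201)

Rounded to 2 decimal places:

(-9.68, -2.32)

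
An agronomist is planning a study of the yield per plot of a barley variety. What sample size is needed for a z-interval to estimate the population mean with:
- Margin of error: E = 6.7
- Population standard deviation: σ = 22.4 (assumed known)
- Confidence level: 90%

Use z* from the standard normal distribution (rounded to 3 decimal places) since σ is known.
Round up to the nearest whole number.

Using z* since population σ is known (z-interval formula).

For 90% confidence, z* = 1.645 (from standard normal table)

Sample size formula for z-interval: n = (z*σ/E)²

n = (1.645 × 22.4 / 6.7)²
  = (5.499701)²
  = 30.2467

Round up to the nearest whole number: n = 31

31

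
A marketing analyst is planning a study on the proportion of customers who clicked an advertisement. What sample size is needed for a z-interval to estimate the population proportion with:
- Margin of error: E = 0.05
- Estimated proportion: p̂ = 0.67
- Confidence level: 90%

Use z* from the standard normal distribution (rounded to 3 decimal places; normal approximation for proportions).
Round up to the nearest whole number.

Using z* for proportion z-interval (normal approximation).

For 90% confidence, z* = 1.645 (from standard normal table)

Sample size formula for proportion z-interval: n = z*²p̂(1-p̂)/E²

n = 1.645² × 0.67 × 0.33 / 0.05²
  = 2.706025 × 0.2211 / 0.0025
  = 239.3209

Round up to the nearest whole number: n = 240

240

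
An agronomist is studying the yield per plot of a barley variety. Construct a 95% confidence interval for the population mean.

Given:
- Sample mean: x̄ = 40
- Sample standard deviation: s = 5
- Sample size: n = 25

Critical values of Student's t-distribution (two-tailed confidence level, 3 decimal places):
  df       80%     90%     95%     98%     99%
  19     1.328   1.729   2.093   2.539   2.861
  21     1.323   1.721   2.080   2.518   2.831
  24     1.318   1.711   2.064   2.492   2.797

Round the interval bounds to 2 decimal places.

The population standard deviation σ is unknown (only the sample standard deviation s is given), so use a t-interval with df = n - 1 = 25 - 1 = 24.

For 95% confidence with df = 24, t* = 2.064 (from t-table)

Standard error: SE = s/√n = 5/√25 = 1.000000

Margin of error: E = t* × SE = 2.064 × 1.000000 = 2.0640

T-interval: x̄ ± E = 40 ± 2.0640 = (37.9360, 42.0640)

Rounded to 2 decimal places:

(37.94, 42.06)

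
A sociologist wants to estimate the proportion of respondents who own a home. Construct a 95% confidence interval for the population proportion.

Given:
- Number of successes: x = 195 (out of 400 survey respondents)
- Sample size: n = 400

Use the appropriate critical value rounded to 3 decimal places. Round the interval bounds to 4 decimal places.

Sample proportion: p̂ = 195/400 = 0.487500

Check conditions for normal approximation:
  np̂ = 195 ≥ 10 ✓
  n(1-p̂) = 205 ≥ 10 ✓

The sample is large enough, so use a z-interval (normal approximation) for the proportion.

For 95% confidence, z* = 1.96 (from standard normal table)

Standard error: SE = √(p̂(1-p̂)/n) = √(0.487500×0.512500/400) = 0.02499219

Margin of error: E = z* × SE = 1.96 × 0.02499219 = 0.048985

Z-interval: p̂ ± E = 0.487500 ± 0.048985 = (0.438515, 0.536485)

Rounded to 4 decimal places:

(0.4385, 0.5365)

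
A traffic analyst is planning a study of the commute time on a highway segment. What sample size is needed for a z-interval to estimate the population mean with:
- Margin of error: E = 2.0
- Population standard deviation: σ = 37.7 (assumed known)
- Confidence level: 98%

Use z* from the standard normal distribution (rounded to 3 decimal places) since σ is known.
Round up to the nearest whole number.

Using z* since population σ is known (z-interval formula).

For 98% confidence, z* = 2.326 (from standard normal table)

Sample size formula for z-interval: n = (z*σ/E)²

n = (2.326 × 37.7 / 2.0)²
  = (43.845100)²
  = 1922.3928

Round up to the nearest whole number: n = 1923

1923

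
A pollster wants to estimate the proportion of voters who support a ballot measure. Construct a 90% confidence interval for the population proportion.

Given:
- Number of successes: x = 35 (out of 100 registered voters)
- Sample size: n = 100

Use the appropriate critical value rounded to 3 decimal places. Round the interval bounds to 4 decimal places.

Sample proportion: p̂ = 35/100 = 0.350000

Check conditions for normal approximation:
  np̂ = 35 ≥ 10 ✓
  n(1-p̂) = 65 ≥ 10 ✓

The sample is large enough, so use a z-interval (normal approximation) for the proportion.

For 90% confidence, z* = 1.645 (from standard normal table)

Standard error: SE = √(p̂(1-p̂)/n) = √(0.350000×0.650000/100) = 0.04769696

Margin of error: E = z* × SE = 1.645 × 0.04769696 = 0.078461

Z-interval: p̂ ± E = 0.350000 ± 0.078461 = (0.271539, 0.428461)

Rounded to 4 decimal places:

(0.2715, 0.4285)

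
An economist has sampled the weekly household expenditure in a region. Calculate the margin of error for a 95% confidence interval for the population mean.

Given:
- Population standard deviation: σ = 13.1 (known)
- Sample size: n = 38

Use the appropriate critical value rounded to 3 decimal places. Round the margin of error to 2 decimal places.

The population standard deviation σ is known, so use the z-interval margin of error formula.

For 95% confidence, z* = 1.96 (from standard normal table)

Margin of error formula for z-interval: E = z* × σ/√n

E = 1.96 × 13.1/√38
  = 1.96 × 2.125101
  = 4.1652

Rounded to 2 decimal places:

4.17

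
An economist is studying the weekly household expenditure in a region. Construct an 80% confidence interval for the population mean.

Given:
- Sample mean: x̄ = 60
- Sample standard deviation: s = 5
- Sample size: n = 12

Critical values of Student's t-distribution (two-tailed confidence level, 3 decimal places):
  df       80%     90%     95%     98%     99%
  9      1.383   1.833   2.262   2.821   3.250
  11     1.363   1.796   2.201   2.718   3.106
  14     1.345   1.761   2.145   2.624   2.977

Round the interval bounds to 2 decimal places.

The population standard deviation σ is unknown (only the sample standard deviation s is given), so use a t-interval with df = n - 1 = 12 - 1 = 11.

For 80% confidence with df = 11, t* = 1.363 (from t-table)

Standard error: SE = s/√n = 5/√12 = 1.443376

Margin of error: E = t* × SE = 1.363 × 1.443376 = 1.9673

T-interval: x̄ ± E = 60 ± 1.9673 = (58.0327, 61.9673)

Rounded to 2 decimal places:

(58.03, 61.97)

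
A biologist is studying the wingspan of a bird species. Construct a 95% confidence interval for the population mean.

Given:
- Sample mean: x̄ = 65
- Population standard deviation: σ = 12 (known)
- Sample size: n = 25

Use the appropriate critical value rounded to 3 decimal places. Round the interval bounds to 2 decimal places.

The population standard deviation σ is known, so use a z-interval (standard normal critical value).

For 95% confidence, z* = 1.96 (from standard normal table)

Standard error: SE = σ/√n = 12/√25 = 2.400000

Margin of error: E = z* × SE = 1.96 × 2.400000 = 4.7040

Z-interval: x̄ ± E = 65 ± 4.7040 = (60.2960, 69.7040)

Rounded to 2 decimal places:

(60.30, 69.70)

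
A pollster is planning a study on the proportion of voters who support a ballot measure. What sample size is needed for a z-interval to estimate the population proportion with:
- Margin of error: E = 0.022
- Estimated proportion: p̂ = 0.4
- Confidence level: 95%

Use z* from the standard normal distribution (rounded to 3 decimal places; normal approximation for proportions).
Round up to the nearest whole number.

Using z* for proportion z-interval (normal approximation).

For 95% confidence, z* = 1.96 (from standard normal table)

Sample size formula for proportion z-interval: n = z*²p̂(1-p̂)/E²

n = 1.96² × 0.4 × 0.6 / 0.022²
  = 3.8416 × 0.24 / 0.000484
  = 1904.9256

Round up to the nearest whole number: n = 1905

1905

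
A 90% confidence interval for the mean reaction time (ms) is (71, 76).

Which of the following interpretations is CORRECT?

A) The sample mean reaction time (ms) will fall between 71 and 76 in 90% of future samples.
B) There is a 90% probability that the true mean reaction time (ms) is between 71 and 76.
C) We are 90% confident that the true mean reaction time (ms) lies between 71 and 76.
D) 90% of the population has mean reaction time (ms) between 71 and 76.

A confidence interval represents our confidence in the procedure, not a probability statement about the parameter.

Key concept: If we repeated this sampling process many times and computed a 90% CI each time, about 90% of those intervals would contain the true population parameter.

For this specific interval (71, 76):
- Midpoint (point estimate): 73.5
- Margin of error: 2.5

The correct interpretation is the one stating confidence that the true parameter lies in the interval — option C.

C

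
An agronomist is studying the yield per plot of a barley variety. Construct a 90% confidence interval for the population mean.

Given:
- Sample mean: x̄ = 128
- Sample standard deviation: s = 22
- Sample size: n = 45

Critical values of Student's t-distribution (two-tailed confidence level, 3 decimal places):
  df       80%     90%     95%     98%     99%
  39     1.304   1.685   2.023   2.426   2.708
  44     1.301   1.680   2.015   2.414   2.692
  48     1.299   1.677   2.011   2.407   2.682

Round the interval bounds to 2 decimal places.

The population standard deviation σ is unknown (only the sample standard deviation s is given), so use a t-interval with df = n - 1 = 45 - 1 = 44.

For 90% confidence with df = 44, t* = 1.680 (from t-table)

Standard error: SE = s/√n = 22/√45 = 3.279566

Margin of error: E = t* × SE = 1.680 × 3.279566 = 5.5097

T-interval: x̄ ± E = 128 ± 5.5097 = (122.4903, 133.5097)

Rounded to 2 decimal places:

(122.49, 133.51)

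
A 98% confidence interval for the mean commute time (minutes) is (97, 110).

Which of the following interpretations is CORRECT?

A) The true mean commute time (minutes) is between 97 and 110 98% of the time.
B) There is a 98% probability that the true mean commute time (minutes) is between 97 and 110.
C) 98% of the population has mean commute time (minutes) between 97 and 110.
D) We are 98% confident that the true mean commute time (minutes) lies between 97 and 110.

A confidence interval represents our confidence in the procedure, not a probability statement about the parameter.

Key concept: If we repeated this sampling process many times and computed a 98% CI each time, about 98% of those intervals would contain the true population parameter.

For this specific interval (97, 110):
- Midpoint (point estimate): 103.5
- Margin of error: 6.5

The correct interpretation is the one stating confidence that the true parameter lies in the interval — option D.

D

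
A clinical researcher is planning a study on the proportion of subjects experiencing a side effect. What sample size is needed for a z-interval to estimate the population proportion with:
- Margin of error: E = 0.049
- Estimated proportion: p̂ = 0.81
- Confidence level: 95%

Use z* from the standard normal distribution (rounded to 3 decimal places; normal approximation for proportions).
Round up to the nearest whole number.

Using z* for proportion z-interval (normal approximation).

For 95% confidence, z* = 1.96 (from standard normal table)

Sample size formula for proportion z-interval: n = z*²p̂(1-p̂)/E²

n = 1.96² × 0.81 × 0.19 / 0.049²
  = 3.8416 × 0.1539 / 0.002401
  = 246.2400

Round up to the nearest whole number: n = 247

247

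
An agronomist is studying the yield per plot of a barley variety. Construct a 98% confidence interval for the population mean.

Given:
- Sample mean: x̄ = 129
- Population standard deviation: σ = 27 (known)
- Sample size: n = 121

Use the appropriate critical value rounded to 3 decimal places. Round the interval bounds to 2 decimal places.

The population standard deviation σ is known, so use a z-interval (standard normal critical value).

For 98% confidence, z* = 2.326 (from standard normal table)

Standard error: SE = σ/√n = 27/√121 = 2.454545

Margin of error: E = z* × SE = 2.326 × 2.454545 = 5.7093

Z-interval: x̄ ± E = 129 ± 5.7093 = (123.2907, 134.7093)

Rounded to 2 decimal places:

(123.29, 134.71)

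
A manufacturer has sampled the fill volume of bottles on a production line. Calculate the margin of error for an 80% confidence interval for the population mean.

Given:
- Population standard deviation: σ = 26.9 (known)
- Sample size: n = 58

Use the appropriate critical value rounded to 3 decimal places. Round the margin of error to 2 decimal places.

The population standard deviation σ is known, so use the z-interval margin of error formula.

For 80% confidence, z* = 1.282 (from standard normal table)

Margin of error formula for z-interval: E = z* × σ/√n

E = 1.282 × 26.9/√58
  = 1.282 × 3.532143
  = 4.5282

Rounded to 2 decimal places:

4.53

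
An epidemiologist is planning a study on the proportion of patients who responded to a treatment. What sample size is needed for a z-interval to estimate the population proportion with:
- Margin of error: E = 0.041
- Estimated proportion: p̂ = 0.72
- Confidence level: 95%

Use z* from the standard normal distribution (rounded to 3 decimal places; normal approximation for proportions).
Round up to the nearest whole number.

Using z* for proportion z-interval (normal approximation).

For 95% confidence, z* = 1.96 (from standard normal table)

Sample size formula for proportion z-interval: n = z*²p̂(1-p̂)/E²

n = 1.96² × 0.72 × 0.28 / 0.041²
  = 3.8416 × 0.2016 / 0.001681
  = 460.7178

Round up to the nearest whole number: n = 461

461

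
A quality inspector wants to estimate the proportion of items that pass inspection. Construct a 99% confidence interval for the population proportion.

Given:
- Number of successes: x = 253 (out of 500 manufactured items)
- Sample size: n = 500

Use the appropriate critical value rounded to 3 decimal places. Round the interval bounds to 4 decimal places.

Sample proportion: p̂ = 253/500 = 0.506000

Check conditions for normal approximation:
  np̂ = 253 ≥ 10 ✓
  n(1-p̂) = 247 ≥ 10 ✓

The sample is large enough, so use a z-interval (normal approximation) for the proportion.

For 99% confidence, z* = 2.576 (from standard normal table)

Standard error: SE = √(p̂(1-p̂)/n) = √(0.506000×0.494000/500) = 0.02235907

Margin of error: E = z* × SE = 2.576 × 0.02235907 = 0.057597

Z-interval: p̂ ± E = 0.506000 ± 0.057597 = (0.448403, 0.563597)

Rounded to 4 decimal places:

(0.4484, 0.5636)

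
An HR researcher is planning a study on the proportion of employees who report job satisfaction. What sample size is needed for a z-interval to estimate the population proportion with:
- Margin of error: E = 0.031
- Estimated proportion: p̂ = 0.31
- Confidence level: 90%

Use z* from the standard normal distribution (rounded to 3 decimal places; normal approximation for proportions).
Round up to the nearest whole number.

Using z* for proportion z-interval (normal approximation).

For 90% confidence, z* = 1.645 (from standard normal table)

Sample size formula for proportion z-interval: n = z*²p̂(1-p̂)/E²

n = 1.645² × 0.31 × 0.69 / 0.031²
  = 2.706025 × 0.2139 / 0.000961
  = 602.3088

Round up to the nearest whole number: n = 603

603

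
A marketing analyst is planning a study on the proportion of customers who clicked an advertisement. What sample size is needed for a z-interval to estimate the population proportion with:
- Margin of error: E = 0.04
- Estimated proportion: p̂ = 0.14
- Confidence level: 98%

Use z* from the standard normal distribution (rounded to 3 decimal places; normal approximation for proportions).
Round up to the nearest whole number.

Using z* for proportion z-interval (normal approximation).

For 98% confidence, z* = 2.326 (from standard normal table)

Sample size formula for proportion z-interval: n = z*²p̂(1-p̂)/E²

n = 2.326² × 0.14 × 0.86 / 0.04²
  = 5.410276 × 0.1204 / 0.0016
  = 407.1233

Round up to the nearest whole number: n = 408

408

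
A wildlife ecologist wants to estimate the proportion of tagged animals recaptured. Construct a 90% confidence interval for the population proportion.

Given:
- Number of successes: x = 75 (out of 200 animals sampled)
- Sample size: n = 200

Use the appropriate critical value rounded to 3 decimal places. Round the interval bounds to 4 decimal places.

Sample proportion: p̂ = 75/200 = 0.375000

Check conditions for normal approximation:
  np̂ = 75 ≥ 10 ✓
  n(1-p̂) = 125 ≥ 10 ✓

The sample is large enough, so use a z-interval (normal approximation) for the proportion.

For 90% confidence, z* = 1.645 (from standard normal table)

Standard error: SE = √(p̂(1-p̂)/n) = √(0.375000×0.625000/200) = 0.03423266

Margin of error: E = z* × SE = 1.645 × 0.03423266 = 0.056313

Z-interval: p̂ ± E = 0.375000 ± 0.056313 = (0.318687, 0.431313)

Rounded to 4 decimal places:

(0.3187, 0.4313)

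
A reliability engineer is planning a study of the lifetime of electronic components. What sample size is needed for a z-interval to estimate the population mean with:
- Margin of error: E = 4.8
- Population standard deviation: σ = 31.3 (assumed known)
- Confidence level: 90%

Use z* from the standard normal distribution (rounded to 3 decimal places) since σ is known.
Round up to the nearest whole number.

Using z* since population σ is known (z-interval formula).

For 90% confidence, z* = 1.645 (from standard normal table)

Sample size formula for z-interval: n = (z*σ/E)²

n = (1.645 × 31.3 / 4.8)²
  = (10.726771)²
  = 115.0636

Round up to the nearest whole number: n = 116

116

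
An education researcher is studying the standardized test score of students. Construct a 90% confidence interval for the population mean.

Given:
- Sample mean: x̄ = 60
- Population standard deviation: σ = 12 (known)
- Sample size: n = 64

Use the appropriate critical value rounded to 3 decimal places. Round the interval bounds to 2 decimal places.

The population standard deviation σ is known, so use a z-interval (standard normal critical value).

For 90% confidence, z* = 1.645 (from standard normal table)

Standard error: SE = σ/√n = 12/√64 = 1.500000

Margin of error: E = z* × SE = 1.645 × 1.500000 = 2.4675

Z-interval: x̄ ± E = 60 ± 2.4675 = (57.5325, 62.4675)

Rounded to 2 decimal places:

(57.53, 62.47)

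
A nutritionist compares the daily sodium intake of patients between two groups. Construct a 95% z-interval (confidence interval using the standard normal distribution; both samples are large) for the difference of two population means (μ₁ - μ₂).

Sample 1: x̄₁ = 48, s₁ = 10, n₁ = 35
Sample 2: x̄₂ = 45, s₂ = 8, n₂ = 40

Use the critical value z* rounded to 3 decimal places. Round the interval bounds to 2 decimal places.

Both samples are large (n₁ = 35 ≥ 30, n₂ = 40 ≥ 30), so a z-interval for the difference of means applies.

Point estimate: x̄₁ - x̄₂ = 48 - 45 = 3

Standard error: SE = √(s₁²/n₁ + s₂²/n₂)
= √(10²/35 + 8²/40)
= √(2.857143 + 1.600000)
= 2.111195

For 95% confidence, z* = 1.96 (from standard normal table)
Margin of error: E = z* × SE = 1.96 × 2.111195 = 4.1379

Z-interval: (x̄₁ - x̄₂) ± E = 3 ± 4.1379 = (-1.1379, 7.1379)

Rounded to 2 decimal places:

(-1.14, 7.14)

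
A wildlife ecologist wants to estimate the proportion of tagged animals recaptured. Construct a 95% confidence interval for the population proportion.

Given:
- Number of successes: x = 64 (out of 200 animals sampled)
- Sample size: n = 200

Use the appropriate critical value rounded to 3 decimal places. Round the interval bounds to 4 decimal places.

Sample proportion: p̂ = 64/200 = 0.3200000

Check conditions for normal approximation:
  np̂ = 64 ≥ 10 ✓
  n(1-p̂) = 136 ≥ 10 ✓

The sample is large enough, so use a z-interval (normal approximation) for the proportion.

For 95% confidence, z* = 1.96 (from standard normal table)

Standard error: SE = √(p̂(1-p̂)/n) = √(0.3200000×0.6800000/200) = 0.032984845

Margin of error: E = z* × SE = 1.96 × 0.032984845 = 0.0646503

Z-interval: p̂ ± E = 0.3200000 ± 0.0646503 = (0.2553497, 0.3846503)

Rounded to 4 decimal places:

(0.2553, 0.3847)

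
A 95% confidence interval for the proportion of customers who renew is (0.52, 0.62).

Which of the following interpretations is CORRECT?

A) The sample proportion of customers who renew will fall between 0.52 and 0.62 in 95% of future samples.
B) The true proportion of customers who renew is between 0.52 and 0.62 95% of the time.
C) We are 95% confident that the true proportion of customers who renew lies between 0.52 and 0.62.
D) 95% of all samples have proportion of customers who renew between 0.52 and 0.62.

A confidence interval represents our confidence in the procedure, not a probability statement about the parameter.

Key concept: If we repeated this sampling process many times and computed a 95% CI each time, about 95% of those intervals would contain the true population parameter.

For this specific interval (0.52, 0.62):
- Midpoint (point estimate): 0.57
- Margin of error: 0.05

The correct interpretation is the one stating confidence that the true parameter lies in the interval — option C.

C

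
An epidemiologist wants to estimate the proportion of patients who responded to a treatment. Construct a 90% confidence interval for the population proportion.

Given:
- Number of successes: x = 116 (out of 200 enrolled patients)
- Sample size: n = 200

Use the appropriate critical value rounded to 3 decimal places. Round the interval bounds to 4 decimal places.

Sample proportion: p̂ = 116/200 = 0.580000

Check conditions for normal approximation:
  np̂ = 116 ≥ 10 ✓
  n(1-p̂) = 84 ≥ 10 ✓

The sample is large enough, so use a z-interval (normal approximation) for the proportion.

For 90% confidence, z* = 1.645 (from standard normal table)

Standard error: SE = √(p̂(1-p̂)/n) = √(0.580000×0.420000/200) = 0.03489986

Margin of error: E = z* × SE = 1.645 × 0.03489986 = 0.057410

Z-interval: p̂ ± E = 0.580000 ± 0.057410 = (0.522590, 0.637410)

Rounded to 4 decimal places:

(0.5226, 0.6374)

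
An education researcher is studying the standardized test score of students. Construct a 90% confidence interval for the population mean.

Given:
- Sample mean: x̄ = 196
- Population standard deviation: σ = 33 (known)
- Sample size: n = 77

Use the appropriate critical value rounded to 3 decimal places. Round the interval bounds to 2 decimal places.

The population standard deviation σ is known, so use a z-interval (standard normal critical value).

For 90% confidence, z* = 1.645 (from standard normal table)

Standard error: SE = σ/√n = 33/√77 = 3.760699

Margin of error: E = z* × SE = 1.645 × 3.760699 = 6.1863

Z-interval: x̄ ± E = 196 ± 6.1863 = (189.8137, 202.1863)

Rounded to 2 decimal places:

(189.81, 202.19)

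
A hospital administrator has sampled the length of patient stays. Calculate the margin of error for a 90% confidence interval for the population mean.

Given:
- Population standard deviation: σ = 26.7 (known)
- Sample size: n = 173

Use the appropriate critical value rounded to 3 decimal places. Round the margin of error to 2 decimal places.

The population standard deviation σ is known, so use the z-interval margin of error formula.

For 90% confidence, z* = 1.645 (from standard normal table)

Margin of error formula for z-interval: E = z* × σ/√n

E = 1.645 × 26.7/√173
  = 1.645 × 2.029963
  = 3.3393

Rounded to 2 decimal places:

3.34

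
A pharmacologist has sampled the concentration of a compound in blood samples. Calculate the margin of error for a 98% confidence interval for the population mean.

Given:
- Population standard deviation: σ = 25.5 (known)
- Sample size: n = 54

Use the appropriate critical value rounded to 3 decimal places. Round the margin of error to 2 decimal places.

The population standard deviation σ is known, so use the z-interval margin of error formula.

For 98% confidence, z* = 2.326 (from standard normal table)

Margin of error formula for z-interval: E = z* × σ/√n

E = 2.326 × 25.5/√54
  = 2.326 × 3.470110
  = 8.0715

Rounded to 2 decimal places:

8.07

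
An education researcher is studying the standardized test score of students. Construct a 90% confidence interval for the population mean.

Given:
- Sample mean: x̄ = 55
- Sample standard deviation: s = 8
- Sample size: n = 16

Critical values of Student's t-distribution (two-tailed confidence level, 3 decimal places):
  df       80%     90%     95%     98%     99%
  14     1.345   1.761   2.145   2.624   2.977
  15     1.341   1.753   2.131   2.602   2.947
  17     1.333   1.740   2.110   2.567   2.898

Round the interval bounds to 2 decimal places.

The population standard deviation σ is unknown (only the sample standard deviation s is given), so use a t-interval with df = n - 1 = 16 - 1 = 15.

For 90% confidence with df = 15, t* = 1.753 (from t-table)

Standard error: SE = s/√n = 8/√16 = 2.000000

Margin of error: E = t* × SE = 1.753 × 2.000000 = 3.5060

T-interval: x̄ ± E = 55 ± 3.5060 = (51.4940, 58.5060)

Rounded to 2 decimal places:

(51.49, 58.51)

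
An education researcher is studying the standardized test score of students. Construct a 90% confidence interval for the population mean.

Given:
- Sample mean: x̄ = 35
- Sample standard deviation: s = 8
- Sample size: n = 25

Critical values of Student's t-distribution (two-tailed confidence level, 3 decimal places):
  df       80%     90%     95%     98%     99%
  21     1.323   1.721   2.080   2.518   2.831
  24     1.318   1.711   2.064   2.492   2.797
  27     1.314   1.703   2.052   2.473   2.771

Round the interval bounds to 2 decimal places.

The population standard deviation σ is unknown (only the sample standard deviation s is given), so use a t-interval with df = n - 1 = 25 - 1 = 24.

For 90% confidence with df = 24, t* = 1.711 (from t-table)

Standard error: SE = s/√n = 8/√25 = 1.600000

Margin of error: E = t* × SE = 1.711 × 1.600000 = 2.7376

T-interval: x̄ ± E = 35 ± 2.7376 = (32.2624, 37.7376)

Rounded to 2 decimal places:

(32.26, 37.74)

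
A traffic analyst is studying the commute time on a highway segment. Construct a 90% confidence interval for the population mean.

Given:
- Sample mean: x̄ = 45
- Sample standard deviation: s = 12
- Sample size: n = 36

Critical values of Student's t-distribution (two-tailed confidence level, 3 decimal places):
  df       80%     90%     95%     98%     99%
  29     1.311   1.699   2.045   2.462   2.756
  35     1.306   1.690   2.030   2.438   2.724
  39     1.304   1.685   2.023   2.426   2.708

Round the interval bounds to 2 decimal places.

The population standard deviation σ is unknown (only the sample standard deviation s is given), so use a t-interval with df = n - 1 = 36 - 1 = 35.

For 90% confidence with df = 35, t* = 1.690 (from t-table)

Standard error: SE = s/√n = 12/√36 = 2.000000

Margin of error: E = t* × SE = 1.690 × 2.000000 = 3.3800

T-interval: x̄ ± E = 45 ± 3.3800 = (41.6200, 48.3800)

Rounded to 2 decimal places:

(41.62, 48.38)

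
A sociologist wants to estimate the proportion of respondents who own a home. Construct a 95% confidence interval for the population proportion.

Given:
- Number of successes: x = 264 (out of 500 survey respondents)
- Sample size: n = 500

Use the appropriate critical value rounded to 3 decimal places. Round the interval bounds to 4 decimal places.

Sample proportion: p̂ = 264/500 = 0.528000

Check conditions for normal approximation:
  np̂ = 264 ≥ 10 ✓
  n(1-p̂) = 236 ≥ 10 ✓

The sample is large enough, so use a z-interval (normal approximation) for the proportion.

For 95% confidence, z* = 1.96 (from standard normal table)

Standard error: SE = √(p̂(1-p̂)/n) = √(0.528000×0.472000/500) = 0.02232559

Margin of error: E = z* × SE = 1.96 × 0.02232559 = 0.043758

Z-interval: p̂ ± E = 0.528000 ± 0.043758 = (0.484242, 0.571758)

Rounded to 4 decimal places:

(0.4842, 0.5718)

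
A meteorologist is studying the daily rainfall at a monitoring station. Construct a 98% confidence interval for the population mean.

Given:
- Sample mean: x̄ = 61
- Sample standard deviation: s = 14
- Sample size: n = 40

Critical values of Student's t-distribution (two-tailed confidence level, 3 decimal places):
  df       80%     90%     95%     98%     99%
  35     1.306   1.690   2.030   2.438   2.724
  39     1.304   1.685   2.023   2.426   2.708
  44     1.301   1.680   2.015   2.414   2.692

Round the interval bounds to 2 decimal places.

The population standard deviation σ is unknown (only the sample standard deviation s is given), so use a t-interval with df = n - 1 = 40 - 1 = 39.

For 98% confidence with df = 39, t* = 2.426 (from t-table)

Standard error: SE = s/√n = 14/√40 = 2.213594

Margin of error: E = t* × SE = 2.426 × 2.213594 = 5.3702

T-interval: x̄ ± E = 61 ± 5.3702 = (55.6298, 66.3702)

Rounded to 2 decimal places:

(55.63, 66.37)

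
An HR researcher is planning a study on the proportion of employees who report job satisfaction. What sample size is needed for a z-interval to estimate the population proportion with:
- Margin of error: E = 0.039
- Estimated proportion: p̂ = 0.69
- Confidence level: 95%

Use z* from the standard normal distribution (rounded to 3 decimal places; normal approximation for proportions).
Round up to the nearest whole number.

Using z* for proportion z-interval (normal approximation).

For 95% confidence, z* = 1.96 (from standard normal table)

Sample size formula for proportion z-interval: n = z*²p̂(1-p̂)/E²

n = 1.96² × 0.69 × 0.31 / 0.039²
  = 3.8416 × 0.2139 / 0.001521
  = 540.2487

Round up to the nearest whole number: n = 541

541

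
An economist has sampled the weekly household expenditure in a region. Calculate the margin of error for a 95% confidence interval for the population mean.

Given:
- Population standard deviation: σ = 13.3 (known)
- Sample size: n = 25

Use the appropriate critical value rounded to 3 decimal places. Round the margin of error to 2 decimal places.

The population standard deviation σ is known, so use the z-interval margin of error formula.

For 95% confidence, z* = 1.96 (from standard normal table)

Margin of error formula for z-interval: E = z* × σ/√n

E = 1.96 × 13.3/√25
  = 1.96 × 2.660000
  = 5.2136

Rounded to 2 decimal places:

5.21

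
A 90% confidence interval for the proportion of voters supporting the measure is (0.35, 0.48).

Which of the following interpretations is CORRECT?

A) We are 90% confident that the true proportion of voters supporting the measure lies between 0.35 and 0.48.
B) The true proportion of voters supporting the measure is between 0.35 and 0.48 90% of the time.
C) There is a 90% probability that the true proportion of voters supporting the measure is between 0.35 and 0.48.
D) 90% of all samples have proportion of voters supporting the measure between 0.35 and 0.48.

A confidence interval represents our confidence in the procedure, not a probability statement about the parameter.

Key concept: If we repeated this sampling process many times and computed a 90% CI each time, about 90% of those intervals would contain the true population parameter.

For this specific interval (0.35, 0.48):
- Midpoint (point estimate): 0.415
- Margin of error: 0.065

The correct interpretation is the one stating confidence that the true parameter lies in the interval — option A.

A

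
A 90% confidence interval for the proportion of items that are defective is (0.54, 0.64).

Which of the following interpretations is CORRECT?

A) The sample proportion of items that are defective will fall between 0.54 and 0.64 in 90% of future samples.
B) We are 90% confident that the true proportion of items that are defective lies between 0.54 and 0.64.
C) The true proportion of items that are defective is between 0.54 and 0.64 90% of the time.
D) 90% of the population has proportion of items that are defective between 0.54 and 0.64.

A confidence interval represents our confidence in the procedure, not a probability statement about the parameter.

Key concept: If we repeated this sampling process many times and computed a 90% CI each time, about 90% of those intervals would contain the true population parameter.

For this specific interval (0.54, 0.64):
- Midpoint (point estimate): 0.59
- Margin of error: 0.05

The correct interpretation is the one stating confidence that the true parameter lies in the interval — option B.

B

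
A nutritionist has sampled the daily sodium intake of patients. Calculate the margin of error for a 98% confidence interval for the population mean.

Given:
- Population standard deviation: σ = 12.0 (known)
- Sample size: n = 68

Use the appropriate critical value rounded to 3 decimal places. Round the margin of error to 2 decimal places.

The population standard deviation σ is known, so use the z-interval margin of error formula.

For 98% confidence, z* = 2.326 (from standard normal table)

Margin of error formula for z-interval: E = z* × σ/√n

E = 2.326 × 12.0/√68
  = 2.326 × 1.455214
  = 3.3848

Rounded to 2 decimal places:

3.38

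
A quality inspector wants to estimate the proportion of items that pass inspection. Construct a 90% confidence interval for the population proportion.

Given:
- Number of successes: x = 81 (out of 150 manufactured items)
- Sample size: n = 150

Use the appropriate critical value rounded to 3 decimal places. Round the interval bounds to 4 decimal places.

Sample proportion: p̂ = 81/150 = 0.540000

Check conditions for normal approximation:
  np̂ = 81 ≥ 10 ✓
  n(1-p̂) = 69 ≥ 10 ✓

The sample is large enough, so use a z-interval (normal approximation) for the proportion.

For 90% confidence, z* = 1.645 (from standard normal table)

Standard error: SE = √(p̂(1-p̂)/n) = √(0.540000×0.460000/150) = 0.04069398

Margin of error: E = z* × SE = 1.645 × 0.04069398 = 0.066942

Z-interval: p̂ ± E = 0.540000 ± 0.066942 = (0.473058, 0.606942)

Rounded to 4 decimal places:

(0.4731, 0.6069)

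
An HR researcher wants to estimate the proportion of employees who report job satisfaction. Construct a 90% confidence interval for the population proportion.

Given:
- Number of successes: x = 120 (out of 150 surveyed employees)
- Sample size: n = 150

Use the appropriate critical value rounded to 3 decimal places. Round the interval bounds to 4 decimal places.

Sample proportion: p̂ = 120/150 = 0.800000

Check conditions for normal approximation:
  np̂ = 120 ≥ 10 ✓
  n(1-p̂) = 30 ≥ 10 ✓

The sample is large enough, so use a z-interval (normal approximation) for the proportion.

For 90% confidence, z* = 1.645 (from standard normal table)

Standard error: SE = √(p̂(1-p̂)/n) = √(0.800000×0.200000/150) = 0.03265986

Margin of error: E = z* × SE = 1.645 × 0.03265986 = 0.053725

Z-interval: p̂ ± E = 0.800000 ± 0.053725 = (0.746275, 0.853725)

Rounded to 4 decimal places:

(0.7463, 0.8537)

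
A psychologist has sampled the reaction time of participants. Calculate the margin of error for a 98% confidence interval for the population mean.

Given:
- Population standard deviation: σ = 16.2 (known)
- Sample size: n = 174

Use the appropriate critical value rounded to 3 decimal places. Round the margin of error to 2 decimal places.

The population standard deviation σ is known, so use the z-interval margin of error formula.

For 98% confidence, z* = 2.326 (from standard normal table)

Margin of error formula for z-interval: E = z* × σ/√n

E = 2.326 × 16.2/√174
  = 2.326 × 1.228119
  = 2.8566

Rounded to 2 decimal places:

2.86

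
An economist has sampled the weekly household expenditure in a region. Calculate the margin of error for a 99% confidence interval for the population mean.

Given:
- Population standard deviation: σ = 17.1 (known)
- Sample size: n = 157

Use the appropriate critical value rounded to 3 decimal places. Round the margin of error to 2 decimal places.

The population standard deviation σ is known, so use the z-interval margin of error formula.

For 99% confidence, z* = 2.576 (from standard normal table)

Margin of error formula for z-interval: E = z* × σ/√n

E = 2.576 × 17.1/√157
  = 2.576 × 1.364729
  = 3.5155

Rounded to 2 decimal places:

3.52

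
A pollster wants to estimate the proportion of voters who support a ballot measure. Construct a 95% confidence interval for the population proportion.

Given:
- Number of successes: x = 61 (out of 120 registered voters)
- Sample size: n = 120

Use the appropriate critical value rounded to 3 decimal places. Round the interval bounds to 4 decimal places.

Sample proportion: p̂ = 61/120 = 0.508333

Check conditions for normal approximation:
  np̂ = 61 ≥ 10 ✓
  n(1-p̂) = 59 ≥ 10 ✓

The sample is large enough, so use a z-interval (normal approximation) for the proportion.

For 95% confidence, z* = 1.96 (from standard normal table)

Standard error: SE = √(p̂(1-p̂)/n) = √(0.508333×0.491667/120) = 0.04563721

Margin of error: E = z* × SE = 1.96 × 0.04563721 = 0.089449

Z-interval: p̂ ± E = 0.508333 ± 0.089449 = (0.418884, 0.597782)

Rounded to 4 decimal places:

(0.4189, 0.5978)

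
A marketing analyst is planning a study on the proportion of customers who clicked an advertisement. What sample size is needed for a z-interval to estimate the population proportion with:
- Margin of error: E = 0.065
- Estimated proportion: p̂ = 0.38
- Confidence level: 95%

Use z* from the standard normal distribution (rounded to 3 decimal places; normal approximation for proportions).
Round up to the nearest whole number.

Using z* for proportion z-interval (normal approximation).

For 95% confidence, z* = 1.96 (from standard normal table)

Sample size formula for proportion z-interval: n = z*²p̂(1-p̂)/E²

n = 1.96² × 0.38 × 0.62 / 0.065²
  = 3.8416 × 0.2356 / 0.004225
  = 214.2203

Round up to the nearest whole number: n = 215

215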